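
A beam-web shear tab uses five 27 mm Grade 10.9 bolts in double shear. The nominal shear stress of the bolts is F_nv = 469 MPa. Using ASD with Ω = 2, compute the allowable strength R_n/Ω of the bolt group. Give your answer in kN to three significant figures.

A_b = π × 27² / 4 = 572.6 mm².
R_n = F_nv · A_b · n · n_s = 469 × 572.6 × 5 × 2 / 1000 = 2685 kN.
Allowable strength R_n/Ω = 2685 / 2 = 1340 kN.

1340 kN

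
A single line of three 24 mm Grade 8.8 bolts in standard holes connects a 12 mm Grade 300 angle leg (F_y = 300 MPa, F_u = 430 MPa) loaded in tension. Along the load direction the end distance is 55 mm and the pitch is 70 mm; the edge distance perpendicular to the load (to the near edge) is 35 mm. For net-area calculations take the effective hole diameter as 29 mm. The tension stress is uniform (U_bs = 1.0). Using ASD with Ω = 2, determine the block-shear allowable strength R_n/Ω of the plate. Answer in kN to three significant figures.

Shear plane L_v = 55 + 2·70 = 195 mm; A_gv = 195 × 12 = 2340 mm².
A_nv = (195 − 2.5·29) × 12 = 1470 mm².
A_nt = (35 − 0.5·29) × 12 = 246 mm².
0.6 F_u A_nv = 379.3 kN; 0.6 F_y A_gv = 421.2 kN → shear rupture governs the shear term.
R_n = 379.3 + 1.0 × 430 × 246 / 1000 = 485 kN.
Allowable strength R_n/Ω = 485 / 2 = 243 kN.

243 kN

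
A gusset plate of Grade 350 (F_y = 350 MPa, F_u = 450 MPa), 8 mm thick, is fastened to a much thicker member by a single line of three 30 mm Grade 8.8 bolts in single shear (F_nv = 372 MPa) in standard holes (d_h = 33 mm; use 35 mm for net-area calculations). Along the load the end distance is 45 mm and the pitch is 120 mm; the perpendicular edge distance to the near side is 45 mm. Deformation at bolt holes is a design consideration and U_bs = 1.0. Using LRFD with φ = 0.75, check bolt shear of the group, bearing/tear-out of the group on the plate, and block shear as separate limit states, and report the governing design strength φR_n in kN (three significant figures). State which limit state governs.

394 kN (block shear governs)

Bolt shear: A_b = π·30²/4 = 706.9 mm²; R_n = 372 × 706.9 × 3 × 1 / 1000 = 788.9 kN → 0.75 × 788.9 = 592 kN.
Bearing: edge l_c = 28.5, r_n = 123.1 kN; interior l_c = 87, r_n = 259.2 kN; R_n = 123.1 + 2·259.2 = 641.5 kN → 481 kN.
Block shear: A_gv = 2280, A_nv = 1580, A_nt = 220 mm²; R_n = min(0.6F_uA_nv, 0.6F_yA_gv) + U_bs·F_u·A_nt = 525.6 kN → 394 kN.
Block shear governs: 394 kN.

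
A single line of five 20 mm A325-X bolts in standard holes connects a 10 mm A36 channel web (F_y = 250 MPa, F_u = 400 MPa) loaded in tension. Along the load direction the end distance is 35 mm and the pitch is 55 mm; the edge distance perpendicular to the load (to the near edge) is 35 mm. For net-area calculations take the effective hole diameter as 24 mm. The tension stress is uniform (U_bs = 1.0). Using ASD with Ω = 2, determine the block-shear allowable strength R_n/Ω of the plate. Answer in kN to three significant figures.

Shear plane L_v = 35 + 4·55 = 255 mm; A_gv = 255 × 10 = 2550 mm².
A_nv = (255 − 4.5·24) × 10 = 1470 mm².
A_nt = (35 − 0.5·24) × 10 = 230 mm².
0.6 F_u A_nv = 352.8 kN; 0.6 F_y A_gv = 382.5 kN → shear rupture governs the shear term.
R_n = 352.8 + 1.0 × 400 × 230 / 1000 = 444.8 kN.
Allowable strength R_n/Ω = 444.8 / 2 = 222 kN.

222 kN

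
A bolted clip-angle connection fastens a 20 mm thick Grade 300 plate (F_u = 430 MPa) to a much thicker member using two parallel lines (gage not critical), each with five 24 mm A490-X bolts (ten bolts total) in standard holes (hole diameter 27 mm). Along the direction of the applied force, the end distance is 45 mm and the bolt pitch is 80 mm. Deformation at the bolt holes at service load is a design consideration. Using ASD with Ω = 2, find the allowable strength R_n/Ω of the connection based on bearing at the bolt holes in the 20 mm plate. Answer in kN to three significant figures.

Per bolt r_n = 1.2 l_c t F_u ≤ 2.4 d t F_u; upper limit = 2.4 × 24 × 20 × 430 / 1000 = 495.4 kN.
Edge bolt: l_c = 45 − 27/2 = 31.5 mm → 1.2 × 31.5 × 20 × 430 / 1000 = 325.1 → r_n = 325.1 kN.
Interior bolts: l_c = 80 − 27 = 53 mm → 1.2 × 53 × 20 × 430 / 1000 = 547 → r_n = 495.4 kN.
R_n = 2 × 325.1 + 8 × 495.4 = 4613 kN.
Allowable strength R_n/Ω = 4613 / 2 = 2310 kN.

2310 kN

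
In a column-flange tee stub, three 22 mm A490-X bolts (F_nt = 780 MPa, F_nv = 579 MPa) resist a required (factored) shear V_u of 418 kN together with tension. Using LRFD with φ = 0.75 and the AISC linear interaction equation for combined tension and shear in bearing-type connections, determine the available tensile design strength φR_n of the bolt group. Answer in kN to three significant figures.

304 kN

A_b = π·22²/4 = 380.1 mm²; f_rv = 418 × 1000 / (3 × 380.1) = 366.5 MPa.
F'_nt = 1.3 F_nt − (F_nt / φF_nv) f_rv = 1.3·780 − (780/(0.75·579))·366.5 = 355.6 MPa, capped at F_nt → F'_nt = 355.6 MPa.
R_n = F'_nt · A_b · n = 355.6 × 380.1 × 3 / 1000 = 405.6 kN.
Design strength φR_n = 0.75 × 405.6 = 304 kN.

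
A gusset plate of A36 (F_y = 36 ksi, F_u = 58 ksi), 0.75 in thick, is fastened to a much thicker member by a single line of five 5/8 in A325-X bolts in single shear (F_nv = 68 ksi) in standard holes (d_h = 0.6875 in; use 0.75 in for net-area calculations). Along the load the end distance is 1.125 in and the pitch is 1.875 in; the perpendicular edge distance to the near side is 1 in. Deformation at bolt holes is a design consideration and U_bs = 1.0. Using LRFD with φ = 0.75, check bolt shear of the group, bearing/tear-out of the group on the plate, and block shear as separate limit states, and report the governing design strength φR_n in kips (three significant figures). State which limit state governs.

Bolt shear: A_b = π·0.625²/4 = 0.3068 in²; R_n = 68 × 0.3068 × 5 × 1 = 104.3 kips → 0.75 × 104.3 = 78.2 kips.
Bearing: edge l_c = 0.7812, r_n = 40.78 kips; interior l_c = 1.188, r_n = 61.99 kips; R_n = 40.78 + 4·61.99 = 288.7 kips → 217 kips.
Block shear: A_gv = 6.469, A_nv = 3.938, A_nt = 0.4688 in²; R_n = min(0.6F_uA_nv, 0.6F_yA_gv) + U_bs·F_u·A_nt = 164.2 kips → 123 kips.
Bolt shear governs: 78.2 kips.

78.2 kips (bolt shear governs)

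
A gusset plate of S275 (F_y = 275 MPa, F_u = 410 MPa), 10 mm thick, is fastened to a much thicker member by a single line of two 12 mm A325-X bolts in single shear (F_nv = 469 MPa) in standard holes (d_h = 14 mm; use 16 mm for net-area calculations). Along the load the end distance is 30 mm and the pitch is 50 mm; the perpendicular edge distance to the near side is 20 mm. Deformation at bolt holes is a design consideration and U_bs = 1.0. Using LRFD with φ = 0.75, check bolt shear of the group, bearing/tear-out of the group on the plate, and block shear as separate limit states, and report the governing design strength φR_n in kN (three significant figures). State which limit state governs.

79.6 kN (bolt shear governs)

Bolt shear: A_b = π·12²/4 = 113.1 mm²; R_n = 469 × 113.1 × 2 × 1 / 1000 = 106.1 kN → 0.75 × 106.1 = 79.6 kN.
Bearing: edge l_c = 23, r_n = 113.2 kN; interior l_c = 36, r_n = 118.1 kN; R_n = 113.2 + 1·118.1 = 231.2 kN → 173 kN.
Block shear: A_gv = 800, A_nv = 560, A_nt = 120 mm²; R_n = min(0.6F_uA_nv, 0.6F_yA_gv) + U_bs·F_u·A_nt = 181.2 kN → 136 kN.
Bolt shear governs: 79.6 kN.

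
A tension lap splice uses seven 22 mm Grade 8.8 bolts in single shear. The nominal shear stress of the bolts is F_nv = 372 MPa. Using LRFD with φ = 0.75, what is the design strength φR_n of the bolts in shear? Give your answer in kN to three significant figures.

A_b = π × 22² / 4 = 380.1 mm².
R_n = F_nv · A_b · n · n_s = 372 × 380.1 × 7 × 1 / 1000 = 989.9 kN.
Design strength φR_n = 0.75 × 989.9 = 742 kN.

742 kN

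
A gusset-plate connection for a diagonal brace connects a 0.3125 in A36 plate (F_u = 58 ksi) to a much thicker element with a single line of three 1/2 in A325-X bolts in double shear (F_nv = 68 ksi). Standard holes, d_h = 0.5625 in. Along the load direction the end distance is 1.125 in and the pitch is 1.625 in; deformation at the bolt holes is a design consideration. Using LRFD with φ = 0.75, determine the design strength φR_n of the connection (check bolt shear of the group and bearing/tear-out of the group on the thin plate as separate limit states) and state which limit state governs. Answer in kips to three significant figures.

Bolt shear: A_b = π·0.5²/4 = 0.1963 in²; R_n = 68 × 0.1963 × 3 × 2 = 80.11 kips → 0.75 × 80.11 = 60.1 kips.
Bearing (1.2 l_c t F_u ≤ 2.4 d t F_u): upper limit = 2.4·0.5·0.3125·58 = 21.75 kips.
  Edge l_c = 1.125 − 0.5625/2 = 0.8438 → r_n = 18.35 kips; interior l_c = 1.625 − 0.5625 = 1.062 → r_n = 21.75 kips.
  R_n,bearing = 1·18.35 + 2·21.75 = 61.85 kips → 0.75 × 61.85 = 46.4 kips.
Bearing governs: 46.4 kips.

46.4 kips (bearing governs)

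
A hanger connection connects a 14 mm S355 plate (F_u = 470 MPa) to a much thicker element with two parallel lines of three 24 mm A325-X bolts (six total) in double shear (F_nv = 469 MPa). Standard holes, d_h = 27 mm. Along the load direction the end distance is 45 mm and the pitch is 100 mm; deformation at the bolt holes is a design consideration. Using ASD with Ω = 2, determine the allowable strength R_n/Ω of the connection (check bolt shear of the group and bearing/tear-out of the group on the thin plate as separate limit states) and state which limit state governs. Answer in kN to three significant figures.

Bolt shear: A_b = π·24²/4 = 452.4 mm²; R_n = 469 × 452.4 × 6 × 2 / 1000 = 2546 kN → 2546 / 2 = 1270 kN.
Bearing (1.2 l_c t F_u ≤ 2.4 d t F_u): upper limit = 2.4·24·14·470 / 1000 = 379 kN.
  Edge l_c = 45 − 27/2 = 31.5 → r_n = 248.7 kN; interior l_c = 100 − 27 = 73 → r_n = 379 kN.
  R_n,bearing = 2·248.7 + 4·379 = 2013 kN → 2013 / 2 = 1010 kN.
Bearing governs: 1010 kN.

1010 kN (bearing governs)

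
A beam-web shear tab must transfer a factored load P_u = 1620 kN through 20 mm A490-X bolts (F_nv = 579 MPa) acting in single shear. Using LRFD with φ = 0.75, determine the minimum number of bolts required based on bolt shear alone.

A_b = π·20²/4 = 314.2 mm².
Per-bolt design strength φR_n = 0.75 × 579 × 314.2 × 1 / 1000 = 136.4 kN.
n ≥ 1620 / 136.4 = 11.87 → use 12 bolts.

12 bolts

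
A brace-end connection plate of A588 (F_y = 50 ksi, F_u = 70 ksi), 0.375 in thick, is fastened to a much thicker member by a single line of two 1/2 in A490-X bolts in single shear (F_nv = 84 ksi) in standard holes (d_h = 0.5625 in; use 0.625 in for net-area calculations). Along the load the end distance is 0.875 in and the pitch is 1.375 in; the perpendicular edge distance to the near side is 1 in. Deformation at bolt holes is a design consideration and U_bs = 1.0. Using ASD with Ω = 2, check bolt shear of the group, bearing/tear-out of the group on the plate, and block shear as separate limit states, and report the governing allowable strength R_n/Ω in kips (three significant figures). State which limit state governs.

16.5 kips (bolt shear governs)

Bolt shear: A_b = π·0.5²/4 = 0.1963 in²; R_n = 84 × 0.1963 × 2 × 1 = 32.99 kips → 32.99 / 2 = 16.5 kips.
Bearing: edge l_c = 0.5938, r_n = 18.7 kips; interior l_c = 0.8125, r_n = 25.59 kips; R_n = 18.7 + 1·25.59 = 44.3 kips → 22.1 kips.
Block shear: A_gv = 0.8438, A_nv = 0.4922, A_nt = 0.2578 in²; R_n = min(0.6F_uA_nv, 0.6F_yA_gv) + U_bs·F_u·A_nt = 38.72 kips → 19.4 kips.
Bolt shear governs: 16.5 kips.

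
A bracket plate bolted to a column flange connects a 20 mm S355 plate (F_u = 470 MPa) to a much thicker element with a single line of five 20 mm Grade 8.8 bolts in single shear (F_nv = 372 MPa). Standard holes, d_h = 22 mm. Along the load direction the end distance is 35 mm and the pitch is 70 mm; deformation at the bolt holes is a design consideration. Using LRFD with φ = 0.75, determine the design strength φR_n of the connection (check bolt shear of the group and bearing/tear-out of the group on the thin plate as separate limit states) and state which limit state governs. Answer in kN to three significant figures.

Bolt shear: A_b = π·20²/4 = 314.2 mm²; R_n = 372 × 314.2 × 5 × 1 / 1000 = 584.3 kN → 0.75 × 584.3 = 438 kN.
Bearing (1.2 l_c t F_u ≤ 2.4 d t F_u): upper limit = 2.4·20·20·470 / 1000 = 451.2 kN.
  Edge l_c = 35 − 22/2 = 24 → r_n = 270.7 kN; interior l_c = 70 − 22 = 48 → r_n = 451.2 kN.
  R_n,bearing = 1·270.7 + 4·451.2 = 2076 kN → 0.75 × 2076 = 1560 kN.
Bolt shear governs: 438 kN.

438 kN (bolt shear governs)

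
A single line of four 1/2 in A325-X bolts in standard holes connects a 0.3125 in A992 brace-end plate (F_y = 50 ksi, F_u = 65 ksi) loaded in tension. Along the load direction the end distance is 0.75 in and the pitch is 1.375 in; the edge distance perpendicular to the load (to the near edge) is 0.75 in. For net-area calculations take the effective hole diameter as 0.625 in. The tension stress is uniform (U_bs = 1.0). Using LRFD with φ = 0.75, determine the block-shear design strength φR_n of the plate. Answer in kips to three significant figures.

Shear plane L_v = 0.75 + 3·1.375 = 4.875 in; A_gv = 4.875 × 0.3125 = 1.523 in².
A_nv = (4.875 − 3.5·0.625) × 0.3125 = 0.8398 in².
A_nt = (0.75 − 0.5·0.625) × 0.3125 = 0.1367 in².
0.6 F_u A_nv = 32.75 kips; 0.6 F_y A_gv = 45.7 kips → shear rupture governs the shear term.
R_n = 32.75 + 1.0 × 65 × 0.1367 = 41.64 kips.
Design strength φR_n = 0.75 × 41.64 = 31.2 kips.

31.2 kips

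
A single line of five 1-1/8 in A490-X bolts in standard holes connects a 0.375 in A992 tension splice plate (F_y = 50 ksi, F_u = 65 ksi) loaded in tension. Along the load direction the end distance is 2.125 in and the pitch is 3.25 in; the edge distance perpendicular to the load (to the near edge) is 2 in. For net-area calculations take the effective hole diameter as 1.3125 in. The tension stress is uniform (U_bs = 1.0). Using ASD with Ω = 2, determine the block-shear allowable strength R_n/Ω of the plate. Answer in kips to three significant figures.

83.8 kips

Shear plane L_v = 2.125 + 4·3.25 = 15.12 in; A_gv = 15.12 × 0.375 = 5.672 in².
A_nv = (15.12 − 4.5·1.3125) × 0.375 = 3.457 in².
A_nt = (2 − 0.5·1.3125) × 0.375 = 0.5039 in².
0.6 F_u A_nv = 134.8 kips; 0.6 F_y A_gv = 170.2 kips → shear rupture governs the shear term.
R_n = 134.8 + 1.0 × 65 × 0.5039 = 167.6 kips.
Allowable strength R_n/Ω = 167.6 / 2 = 83.8 kips.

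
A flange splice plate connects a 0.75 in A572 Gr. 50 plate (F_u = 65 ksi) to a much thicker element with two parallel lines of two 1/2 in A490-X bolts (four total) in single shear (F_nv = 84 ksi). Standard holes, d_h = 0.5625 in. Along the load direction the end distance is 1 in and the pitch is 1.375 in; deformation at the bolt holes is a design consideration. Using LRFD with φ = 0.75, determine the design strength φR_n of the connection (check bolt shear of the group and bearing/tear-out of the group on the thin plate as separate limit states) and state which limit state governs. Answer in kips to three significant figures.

Bolt shear: A_b = π·0.5²/4 = 0.1963 in²; R_n = 84 × 0.1963 × 4 × 1 = 65.97 kips → 0.75 × 65.97 = 49.5 kips.
Bearing (1.2 l_c t F_u ≤ 2.4 d t F_u): upper limit = 2.4·0.5·0.75·65 = 58.5 kips.
  Edge l_c = 1 − 0.5625/2 = 0.7188 → r_n = 42.05 kips; interior l_c = 1.375 − 0.5625 = 0.8125 → r_n = 47.53 kips.
  R_n,bearing = 2·42.05 + 2·47.53 = 179.2 kips → 0.75 × 179.2 = 134 kips.
Bolt shear governs: 49.5 kips.

49.5 kips (bolt shear governs)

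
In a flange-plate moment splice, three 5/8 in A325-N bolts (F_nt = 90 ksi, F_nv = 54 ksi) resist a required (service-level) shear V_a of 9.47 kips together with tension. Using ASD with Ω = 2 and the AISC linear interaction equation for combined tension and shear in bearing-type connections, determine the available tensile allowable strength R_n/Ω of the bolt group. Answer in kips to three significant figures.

A_b = π·0.625²/4 = 0.3068 in²; f_rv = 9.47 / (3 × 0.3068) = 10.29 ksi.
F'_nt = 1.3 F_nt − (Ω F_nt / F_nv) f_rv = 1.3·90 − (2·90/54)·10.29 = 82.7 ksi, capped at F_nt → F'_nt = 82.7 ksi.
R_n = F'_nt · A_b · n = 82.7 × 0.3068 × 3 = 76.12 kips.
Allowable strength R_n/Ω = 76.12 / 2 = 38.1 kips.

38.1 kips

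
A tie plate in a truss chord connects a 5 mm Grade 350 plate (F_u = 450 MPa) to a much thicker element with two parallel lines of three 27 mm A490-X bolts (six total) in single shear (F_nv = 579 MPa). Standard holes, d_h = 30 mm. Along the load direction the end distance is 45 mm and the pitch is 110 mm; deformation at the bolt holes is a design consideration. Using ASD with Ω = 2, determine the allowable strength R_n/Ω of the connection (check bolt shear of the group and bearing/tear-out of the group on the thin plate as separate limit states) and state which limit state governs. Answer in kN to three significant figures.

373 kN (bearing governs)

Bolt shear: A_b = π·27²/4 = 572.6 mm²; R_n = 579 × 572.6 × 6 × 1 / 1000 = 1989 kN → 1989 / 2 = 995 kN.
Bearing (1.2 l_c t F_u ≤ 2.4 d t F_u): upper limit = 2.4·27·5·450 / 1000 = 145.8 kN.
  Edge l_c = 45 − 30/2 = 30 → r_n = 81 kN; interior l_c = 110 − 30 = 80 → r_n = 145.8 kN.
  R_n,bearing = 2·81 + 4·145.8 = 745.2 kN → 745.2 / 2 = 373 kN.
Bearing governs: 373 kN.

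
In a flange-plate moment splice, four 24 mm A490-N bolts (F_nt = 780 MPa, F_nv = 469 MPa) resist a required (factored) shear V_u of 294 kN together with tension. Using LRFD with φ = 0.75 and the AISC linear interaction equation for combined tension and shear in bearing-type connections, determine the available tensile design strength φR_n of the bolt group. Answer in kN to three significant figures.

A_b = π·24²/4 = 452.4 mm²; f_rv = 294 × 1000 / (4 × 452.4) = 162.5 MPa.
F'_nt = 1.3 F_nt − (F_nt / φF_nv) f_rv = 1.3·780 − (780/(0.75·469))·162.5 = 653.7 MPa, capped at F_nt → F'_nt = 653.7 MPa.
R_n = F'_nt · A_b · n = 653.7 × 452.4 × 4 / 1000 = 1183 kN.
Design strength φR_n = 0.75 × 1183 = 887 kN.

887 kN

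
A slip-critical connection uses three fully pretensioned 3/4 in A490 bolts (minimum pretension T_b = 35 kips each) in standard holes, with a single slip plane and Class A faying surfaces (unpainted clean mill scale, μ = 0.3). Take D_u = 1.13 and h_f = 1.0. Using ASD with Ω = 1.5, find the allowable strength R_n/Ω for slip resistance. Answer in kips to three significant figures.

R_n = μ · D_u · h_f · T_b · n_s · n_b = 0.3 × 1.13 × 1.0 × 35 × 1 × 3 = 35.59 kips.
Allowable strength R_n/Ω = 35.59 / 1.5 = 23.7 kips.

23.7 kips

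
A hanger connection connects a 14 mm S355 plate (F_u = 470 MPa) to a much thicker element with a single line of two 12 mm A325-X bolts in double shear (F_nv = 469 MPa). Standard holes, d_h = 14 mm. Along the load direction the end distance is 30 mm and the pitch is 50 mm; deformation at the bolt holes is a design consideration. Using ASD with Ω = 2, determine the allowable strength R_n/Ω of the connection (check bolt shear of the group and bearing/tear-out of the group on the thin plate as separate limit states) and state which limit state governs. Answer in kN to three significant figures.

Bolt shear: A_b = π·12²/4 = 113.1 mm²; R_n = 469 × 113.1 × 2 × 2 / 1000 = 212.2 kN → 212.2 / 2 = 106 kN.
Bearing (1.2 l_c t F_u ≤ 2.4 d t F_u): upper limit = 2.4·12·14·470 / 1000 = 189.5 kN.
  Edge l_c = 30 − 14/2 = 23 → r_n = 181.6 kN; interior l_c = 50 − 14 = 36 → r_n = 189.5 kN.
  R_n,bearing = 1·181.6 + 1·189.5 = 371.1 kN → 371.1 / 2 = 186 kN.
Bolt shear governs: 106 kN.

106 kN (bolt shear governs)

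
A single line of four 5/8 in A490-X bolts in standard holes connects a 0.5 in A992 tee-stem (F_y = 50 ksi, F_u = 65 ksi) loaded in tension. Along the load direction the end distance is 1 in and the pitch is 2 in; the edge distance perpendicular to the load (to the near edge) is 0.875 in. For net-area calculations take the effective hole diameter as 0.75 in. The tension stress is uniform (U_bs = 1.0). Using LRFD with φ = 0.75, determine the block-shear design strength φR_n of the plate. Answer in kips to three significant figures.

76.2 kips

Shear plane L_v = 1 + 3·2 = 7 in; A_gv = 7 × 0.5 = 3.5 in².
A_nv = (7 − 3.5·0.75) × 0.5 = 2.188 in².
A_nt = (0.875 − 0.5·0.75) × 0.5 = 0.25 in².
0.6 F_u A_nv = 85.31 kips; 0.6 F_y A_gv = 105 kips → shear rupture governs the shear term.
R_n = 85.31 + 1.0 × 65 × 0.25 = 101.6 kips.
Design strength φR_n = 0.75 × 101.6 = 76.2 kips.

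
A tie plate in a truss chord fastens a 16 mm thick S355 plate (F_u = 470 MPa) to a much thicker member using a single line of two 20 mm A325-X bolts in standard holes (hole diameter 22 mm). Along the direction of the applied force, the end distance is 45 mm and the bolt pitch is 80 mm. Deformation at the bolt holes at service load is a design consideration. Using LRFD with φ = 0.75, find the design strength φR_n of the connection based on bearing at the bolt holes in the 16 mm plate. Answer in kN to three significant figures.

Per bolt r_n = 1.2 l_c t F_u ≤ 2.4 d t F_u; upper limit = 2.4 × 20 × 16 × 470 / 1000 = 361 kN.
Edge bolt: l_c = 45 − 22/2 = 34 mm → 1.2 × 34 × 16 × 470 / 1000 = 306.8 → r_n = 306.8 kN.
Interior bolts: l_c = 80 − 22 = 58 mm → 1.2 × 58 × 16 × 470 / 1000 = 523.4 → r_n = 361 kN.
R_n = 1 × 306.8 + 1 × 361 = 667.8 kN.
Design strength φR_n = 0.75 × 667.8 = 501 kN.

501 kN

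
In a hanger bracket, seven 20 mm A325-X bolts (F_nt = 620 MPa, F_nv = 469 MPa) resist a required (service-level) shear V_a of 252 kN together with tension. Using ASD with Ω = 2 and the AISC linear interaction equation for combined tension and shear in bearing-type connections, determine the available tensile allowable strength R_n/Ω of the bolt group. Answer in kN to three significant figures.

A_b = π·20²/4 = 314.2 mm²; f_rv = 252 × 1000 / (7 × 314.2) = 114.6 MPa.
F'_nt = 1.3 F_nt − (Ω F_nt / F_nv) f_rv = 1.3·620 − (2·620/469)·114.6 = 503 MPa, capped at F_nt → F'_nt = 503 MPa.
R_n = F'_nt · A_b · n = 503 × 314.2 × 7 / 1000 = 1106 kN.
Allowable strength R_n/Ω = 1106 / 2 = 553 kN.

553 kN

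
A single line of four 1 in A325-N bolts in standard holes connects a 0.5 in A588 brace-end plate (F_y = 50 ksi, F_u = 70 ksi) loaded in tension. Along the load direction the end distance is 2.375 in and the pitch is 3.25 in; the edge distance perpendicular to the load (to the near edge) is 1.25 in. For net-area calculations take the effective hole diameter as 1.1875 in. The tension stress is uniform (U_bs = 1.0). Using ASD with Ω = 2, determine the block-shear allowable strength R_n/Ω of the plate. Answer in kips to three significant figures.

95.2 kips

Shear plane L_v = 2.375 + 3·3.25 = 12.12 in; A_gv = 12.12 × 0.5 = 6.062 in².
A_nv = (12.12 − 3.5·1.1875) × 0.5 = 3.984 in².
A_nt = (1.25 − 0.5·1.1875) × 0.5 = 0.3281 in².
0.6 F_u A_nv = 167.3 kips; 0.6 F_y A_gv = 181.9 kips → shear rupture governs the shear term.
R_n = 167.3 + 1.0 × 70 × 0.3281 = 190.3 kips.
Allowable strength R_n/Ω = 190.3 / 2 = 95.2 kips.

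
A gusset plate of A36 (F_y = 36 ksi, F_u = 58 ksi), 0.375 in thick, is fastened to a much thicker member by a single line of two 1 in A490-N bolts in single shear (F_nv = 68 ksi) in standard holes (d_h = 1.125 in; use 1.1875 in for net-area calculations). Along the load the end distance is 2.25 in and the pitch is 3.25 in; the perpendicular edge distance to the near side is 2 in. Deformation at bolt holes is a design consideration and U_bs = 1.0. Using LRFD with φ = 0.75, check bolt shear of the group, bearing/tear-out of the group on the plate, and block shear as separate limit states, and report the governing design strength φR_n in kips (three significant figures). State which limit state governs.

Bolt shear: A_b = π·1²/4 = 0.7854 in²; R_n = 68 × 0.7854 × 2 × 1 = 106.8 kips → 0.75 × 106.8 = 80.1 kips.
Bearing: edge l_c = 1.688, r_n = 44.04 kips; interior l_c = 2.125, r_n = 52.2 kips; R_n = 44.04 + 1·52.2 = 96.24 kips → 72.2 kips.
Block shear: A_gv = 2.062, A_nv = 1.395, A_nt = 0.5273 in²; R_n = min(0.6F_uA_nv, 0.6F_yA_gv) + U_bs·F_u·A_nt = 75.14 kips → 56.4 kips.
Block shear governs: 56.4 kips.

56.4 kips (block shear governs)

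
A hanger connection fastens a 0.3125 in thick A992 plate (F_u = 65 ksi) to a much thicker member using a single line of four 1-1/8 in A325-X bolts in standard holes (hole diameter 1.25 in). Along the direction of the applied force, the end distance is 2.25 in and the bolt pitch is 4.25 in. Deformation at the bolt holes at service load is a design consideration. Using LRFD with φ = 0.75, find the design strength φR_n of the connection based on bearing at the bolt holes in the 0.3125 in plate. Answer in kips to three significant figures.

153 kips

Per bolt r_n = 1.2 l_c t F_u ≤ 2.4 d t F_u; upper limit = 2.4 × 1.125 × 0.3125 × 65 = 54.84 kips.
Edge bolt: l_c = 2.25 − 1.25/2 = 1.625 in → 1.2 × 1.625 × 0.3125 × 65 = 39.61 → r_n = 39.61 kips.
Interior bolts: l_c = 4.25 − 1.25 = 3 in → 1.2 × 3 × 0.3125 × 65 = 73.12 → r_n = 54.84 kips.
R_n = 1 × 39.61 + 3 × 54.84 = 204.1 kips.
Design strength φR_n = 0.75 × 204.1 = 153 kips.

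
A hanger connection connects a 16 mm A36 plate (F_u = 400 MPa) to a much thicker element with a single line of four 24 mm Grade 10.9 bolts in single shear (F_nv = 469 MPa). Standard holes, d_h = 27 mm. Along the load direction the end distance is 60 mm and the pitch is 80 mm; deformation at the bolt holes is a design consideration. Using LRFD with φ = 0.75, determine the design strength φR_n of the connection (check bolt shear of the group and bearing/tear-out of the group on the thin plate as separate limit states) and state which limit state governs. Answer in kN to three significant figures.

Bolt shear: A_b = π·24²/4 = 452.4 mm²; R_n = 469 × 452.4 × 4 × 1 / 1000 = 848.7 kN → 0.75 × 848.7 = 637 kN.
Bearing (1.2 l_c t F_u ≤ 2.4 d t F_u): upper limit = 2.4·24·16·400 / 1000 = 368.6 kN.
  Edge l_c = 60 − 27/2 = 46.5 → r_n = 357.1 kN; interior l_c = 80 − 27 = 53 → r_n = 368.6 kN.
  R_n,bearing = 1·357.1 + 3·368.6 = 1463 kN → 0.75 × 1463 = 1100 kN.
Bolt shear governs: 637 kN.

637 kN (bolt shear governs)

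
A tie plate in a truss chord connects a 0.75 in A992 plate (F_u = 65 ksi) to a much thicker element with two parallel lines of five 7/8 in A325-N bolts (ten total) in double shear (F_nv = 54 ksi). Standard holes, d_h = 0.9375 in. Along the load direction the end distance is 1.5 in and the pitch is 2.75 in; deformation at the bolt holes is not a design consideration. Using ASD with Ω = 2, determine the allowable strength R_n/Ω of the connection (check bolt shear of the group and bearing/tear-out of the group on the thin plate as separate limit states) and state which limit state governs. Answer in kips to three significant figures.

325 kips (bolt shear governs)

Bolt shear: A_b = π·0.875²/4 = 0.6013 in²; R_n = 54 × 0.6013 × 10 × 2 = 649.4 kips → 649.4 / 2 = 325 kips.
Bearing (1.5 l_c t F_u ≤ 3.0 d t F_u): upper limit = 3.0·0.875·0.75·65 = 128 kips.
  Edge l_c = 1.5 − 0.9375/2 = 1.031 → r_n = 75.41 kips; interior l_c = 2.75 − 0.9375 = 1.812 → r_n = 128 kips.
  R_n,bearing = 2·75.41 + 8·128 = 1175 kips → 1175 / 2 = 587 kips.
Bolt shear governs: 325 kips.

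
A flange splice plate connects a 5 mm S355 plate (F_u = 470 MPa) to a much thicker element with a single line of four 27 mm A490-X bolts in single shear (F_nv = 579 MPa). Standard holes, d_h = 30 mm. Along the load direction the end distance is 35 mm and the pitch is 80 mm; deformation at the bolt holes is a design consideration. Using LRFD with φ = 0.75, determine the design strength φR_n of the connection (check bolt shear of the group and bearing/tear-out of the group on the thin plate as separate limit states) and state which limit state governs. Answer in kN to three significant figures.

Bolt shear: A_b = π·27²/4 = 572.6 mm²; R_n = 579 × 572.6 × 4 × 1 / 1000 = 1326 kN → 0.75 × 1326 = 995 kN.
Bearing (1.2 l_c t F_u ≤ 2.4 d t F_u): upper limit = 2.4·27·5·470 / 1000 = 152.3 kN.
  Edge l_c = 35 − 30/2 = 20 → r_n = 56.4 kN; interior l_c = 80 − 30 = 50 → r_n = 141 kN.
  R_n,bearing = 1·56.4 + 3·141 = 479.4 kN → 0.75 × 479.4 = 360 kN.
Bearing governs: 360 kN.

360 kN (bearing governs)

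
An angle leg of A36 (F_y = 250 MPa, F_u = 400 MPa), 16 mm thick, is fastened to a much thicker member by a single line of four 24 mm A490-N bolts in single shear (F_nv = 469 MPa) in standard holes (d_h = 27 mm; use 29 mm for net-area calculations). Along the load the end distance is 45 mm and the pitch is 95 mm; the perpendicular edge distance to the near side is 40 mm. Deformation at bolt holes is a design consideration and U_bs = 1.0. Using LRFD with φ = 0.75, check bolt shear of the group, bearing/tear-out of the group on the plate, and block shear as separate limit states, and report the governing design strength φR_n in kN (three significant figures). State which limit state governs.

Bolt shear: A_b = π·24²/4 = 452.4 mm²; R_n = 469 × 452.4 × 4 × 1 / 1000 = 848.7 kN → 0.75 × 848.7 = 637 kN.
Bearing: edge l_c = 31.5, r_n = 241.9 kN; interior l_c = 68, r_n = 368.6 kN; R_n = 241.9 + 3·368.6 = 1348 kN → 1010 kN.
Block shear: A_gv = 5280, A_nv = 3656, A_nt = 408 mm²; R_n = min(0.6F_uA_nv, 0.6F_yA_gv) + U_bs·F_u·A_nt = 955.2 kN → 716 kN.
Bolt shear governs: 637 kN.

637 kN (bolt shear governs)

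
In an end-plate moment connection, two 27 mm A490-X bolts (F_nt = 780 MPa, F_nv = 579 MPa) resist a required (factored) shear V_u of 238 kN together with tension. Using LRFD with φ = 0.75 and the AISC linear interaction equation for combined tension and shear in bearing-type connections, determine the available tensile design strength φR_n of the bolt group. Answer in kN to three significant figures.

A_b = π·27²/4 = 572.6 mm²; f_rv = 238 × 1000 / (2 × 572.6) = 207.8 MPa.
F'_nt = 1.3 F_nt − (F_nt / φF_nv) f_rv = 1.3·780 − (780/(0.75·579))·207.8 = 640.7 MPa, capped at F_nt → F'_nt = 640.7 MPa.
R_n = F'_nt · A_b · n = 640.7 × 572.6 × 2 / 1000 = 733.6 kN.
Design strength φR_n = 0.75 × 733.6 = 550 kN.

550 kN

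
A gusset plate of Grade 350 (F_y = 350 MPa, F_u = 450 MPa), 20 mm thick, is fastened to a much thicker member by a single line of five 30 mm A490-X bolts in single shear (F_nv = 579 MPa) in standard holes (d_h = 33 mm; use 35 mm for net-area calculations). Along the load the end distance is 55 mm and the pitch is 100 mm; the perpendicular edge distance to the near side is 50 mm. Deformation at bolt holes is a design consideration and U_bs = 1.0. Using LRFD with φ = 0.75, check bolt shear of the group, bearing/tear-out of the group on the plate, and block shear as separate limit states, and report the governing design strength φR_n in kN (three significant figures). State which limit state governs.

1420 kN (block shear governs)

Bolt shear: A_b = π·30²/4 = 706.9 mm²; R_n = 579 × 706.9 × 5 × 1 / 1000 = 2046 kN → 0.75 × 2046 = 1530 kN.
Bearing: edge l_c = 38.5, r_n = 415.8 kN; interior l_c = 67, r_n = 648 kN; R_n = 415.8 + 4·648 = 3008 kN → 2260 kN.
Block shear: A_gv = 9100, A_nv = 5950, A_nt = 650 mm²; R_n = min(0.6F_uA_nv, 0.6F_yA_gv) + U_bs·F_u·A_nt = 1899 kN → 1420 kN.
Block shear governs: 1420 kN.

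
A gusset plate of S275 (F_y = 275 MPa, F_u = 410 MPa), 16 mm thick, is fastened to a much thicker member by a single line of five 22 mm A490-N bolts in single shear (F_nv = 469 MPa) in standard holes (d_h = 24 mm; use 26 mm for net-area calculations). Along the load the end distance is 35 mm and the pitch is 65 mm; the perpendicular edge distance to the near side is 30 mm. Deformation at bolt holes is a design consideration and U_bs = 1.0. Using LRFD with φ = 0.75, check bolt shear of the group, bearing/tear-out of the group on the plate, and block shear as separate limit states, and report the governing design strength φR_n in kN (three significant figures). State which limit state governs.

Bolt shear: A_b = π·22²/4 = 380.1 mm²; R_n = 469 × 380.1 × 5 × 1 / 1000 = 891.4 kN → 0.75 × 891.4 = 669 kN.
Bearing: edge l_c = 23, r_n = 181.1 kN; interior l_c = 41, r_n = 322.8 kN; R_n = 181.1 + 4·322.8 = 1472 kN → 1100 kN.
Block shear: A_gv = 4720, A_nv = 2848, A_nt = 272 mm²; R_n = min(0.6F_uA_nv, 0.6F_yA_gv) + U_bs·F_u·A_nt = 812.1 kN → 609 kN.
Block shear governs: 609 kN.

609 kN (block shear governs)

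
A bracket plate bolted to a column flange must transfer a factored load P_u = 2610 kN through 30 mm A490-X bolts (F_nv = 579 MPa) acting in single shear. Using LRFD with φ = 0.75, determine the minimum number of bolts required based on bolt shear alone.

A_b = π·30²/4 = 706.9 mm².
Per-bolt design strength φR_n = 0.75 × 579 × 706.9 × 1 / 1000 = 307 kN.
n ≥ 2610 / 307 = 8.503 → use 9 bolts.

9 bolts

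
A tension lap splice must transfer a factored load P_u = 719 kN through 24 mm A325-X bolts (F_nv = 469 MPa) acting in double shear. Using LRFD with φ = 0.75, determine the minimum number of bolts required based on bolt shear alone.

3 bolts

A_b = π·24²/4 = 452.4 mm².
Per-bolt design strength φR_n = 0.75 × 469 × 452.4 × 2 / 1000 = 318.3 kN.
n ≥ 719 / 318.3 = 2.259 → use 3 bolts.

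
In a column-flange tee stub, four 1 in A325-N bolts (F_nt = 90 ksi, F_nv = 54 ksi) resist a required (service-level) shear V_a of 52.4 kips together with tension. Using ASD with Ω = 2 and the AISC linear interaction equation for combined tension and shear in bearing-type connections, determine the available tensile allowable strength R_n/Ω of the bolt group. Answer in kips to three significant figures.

96.4 kips

A_b = π·1²/4 = 0.7854 in²; f_rv = 52.4 / (4 × 0.7854) = 16.68 ksi.
F'_nt = 1.3 F_nt − (Ω F_nt / F_nv) f_rv = 1.3·90 − (2·90/54)·16.68 = 61.4 ksi, capped at F_nt → F'_nt = 61.4 ksi.
R_n = F'_nt · A_b · n = 61.4 × 0.7854 × 4 = 192.9 kips.
Allowable strength R_n/Ω = 192.9 / 2 = 96.4 kips.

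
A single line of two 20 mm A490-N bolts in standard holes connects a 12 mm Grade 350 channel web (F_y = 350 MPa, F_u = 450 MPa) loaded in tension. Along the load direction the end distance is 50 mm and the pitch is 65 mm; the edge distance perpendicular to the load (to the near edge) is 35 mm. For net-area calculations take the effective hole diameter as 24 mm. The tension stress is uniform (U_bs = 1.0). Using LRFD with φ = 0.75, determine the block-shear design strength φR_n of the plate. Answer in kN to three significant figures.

285 kN

Shear plane L_v = 50 + 1·65 = 115 mm; A_gv = 115 × 12 = 1380 mm².
A_nv = (115 − 1.5·24) × 12 = 948 mm².
A_nt = (35 − 0.5·24) × 12 = 276 mm².
0.6 F_u A_nv = 256 kN; 0.6 F_y A_gv = 289.8 kN → shear rupture governs the shear term.
R_n = 256 + 1.0 × 450 × 276 / 1000 = 380.2 kN.
Design strength φR_n = 0.75 × 380.2 = 285 kN.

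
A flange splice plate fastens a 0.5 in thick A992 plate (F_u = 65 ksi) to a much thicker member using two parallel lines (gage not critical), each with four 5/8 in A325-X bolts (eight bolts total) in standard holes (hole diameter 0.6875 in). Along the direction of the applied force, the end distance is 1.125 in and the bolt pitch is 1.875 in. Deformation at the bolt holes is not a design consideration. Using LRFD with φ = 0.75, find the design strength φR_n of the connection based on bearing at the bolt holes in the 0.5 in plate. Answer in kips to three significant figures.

318 kips

Per bolt r_n = 1.5 l_c t F_u ≤ 3.0 d t F_u; upper limit = 3.0 × 0.625 × 0.5 × 65 = 60.94 kips.
Edge bolt: l_c = 1.125 − 0.6875/2 = 0.7812 in → 1.5 × 0.7812 × 0.5 × 65 = 38.09 → r_n = 38.09 kips.
Interior bolts: l_c = 1.875 − 0.6875 = 1.188 in → 1.5 × 1.188 × 0.5 × 65 = 57.89 → r_n = 57.89 kips.
R_n = 2 × 38.09 + 6 × 57.89 = 423.5 kips.
Design strength φR_n = 0.75 × 423.5 = 318 kips.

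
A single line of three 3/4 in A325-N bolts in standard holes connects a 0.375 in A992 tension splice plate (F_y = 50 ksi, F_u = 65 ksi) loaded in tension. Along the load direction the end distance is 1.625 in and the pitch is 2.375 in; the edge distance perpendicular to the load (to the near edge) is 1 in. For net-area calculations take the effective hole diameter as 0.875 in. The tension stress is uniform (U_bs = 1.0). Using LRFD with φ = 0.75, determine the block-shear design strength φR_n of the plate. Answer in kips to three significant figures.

56.2 kips

Shear plane L_v = 1.625 + 2·2.375 = 6.375 in; A_gv = 6.375 × 0.375 = 2.391 in².
A_nv = (6.375 − 2.5·0.875) × 0.375 = 1.57 in².
A_nt = (1 − 0.5·0.875) × 0.375 = 0.2109 in².
0.6 F_u A_nv = 61.24 kips; 0.6 F_y A_gv = 71.72 kips → shear rupture governs the shear term.
R_n = 61.24 + 1.0 × 65 × 0.2109 = 74.95 kips.
Design strength φR_n = 0.75 × 74.95 = 56.2 kips.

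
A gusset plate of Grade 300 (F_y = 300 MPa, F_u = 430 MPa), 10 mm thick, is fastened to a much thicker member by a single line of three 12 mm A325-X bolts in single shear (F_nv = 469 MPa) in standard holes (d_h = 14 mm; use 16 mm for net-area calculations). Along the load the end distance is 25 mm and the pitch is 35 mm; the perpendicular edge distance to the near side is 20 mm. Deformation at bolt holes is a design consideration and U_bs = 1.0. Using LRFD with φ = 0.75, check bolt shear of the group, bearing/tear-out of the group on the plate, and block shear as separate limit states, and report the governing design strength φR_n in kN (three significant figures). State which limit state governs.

Bolt shear: A_b = π·12²/4 = 113.1 mm²; R_n = 469 × 113.1 × 3 × 1 / 1000 = 159.1 kN → 0.75 × 159.1 = 119 kN.
Bearing: edge l_c = 18, r_n = 92.88 kN; interior l_c = 21, r_n = 108.4 kN; R_n = 92.88 + 2·108.4 = 309.6 kN → 232 kN.
Block shear: A_gv = 950, A_nv = 550, A_nt = 120 mm²; R_n = min(0.6F_uA_nv, 0.6F_yA_gv) + U_bs·F_u·A_nt = 193.5 kN → 145 kN.
Bolt shear governs: 119 kN.

119 kN (bolt shear governs)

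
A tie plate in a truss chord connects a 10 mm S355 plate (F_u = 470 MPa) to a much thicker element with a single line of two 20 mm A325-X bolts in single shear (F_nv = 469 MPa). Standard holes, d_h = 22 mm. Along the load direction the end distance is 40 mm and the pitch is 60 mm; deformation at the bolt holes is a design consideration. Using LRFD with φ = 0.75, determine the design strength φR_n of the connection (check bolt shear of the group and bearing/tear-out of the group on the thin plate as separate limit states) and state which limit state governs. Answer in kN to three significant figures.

221 kN (bolt shear governs)

Bolt shear: A_b = π·20²/4 = 314.2 mm²; R_n = 469 × 314.2 × 2 × 1 / 1000 = 294.7 kN → 0.75 × 294.7 = 221 kN.
Bearing (1.2 l_c t F_u ≤ 2.4 d t F_u): upper limit = 2.4·20·10·470 / 1000 = 225.6 kN.
  Edge l_c = 40 − 22/2 = 29 → r_n = 163.6 kN; interior l_c = 60 − 22 = 38 → r_n = 214.3 kN.
  R_n,bearing = 1·163.6 + 1·214.3 = 377.9 kN → 0.75 × 377.9 = 283 kN.
Bolt shear governs: 221 kN.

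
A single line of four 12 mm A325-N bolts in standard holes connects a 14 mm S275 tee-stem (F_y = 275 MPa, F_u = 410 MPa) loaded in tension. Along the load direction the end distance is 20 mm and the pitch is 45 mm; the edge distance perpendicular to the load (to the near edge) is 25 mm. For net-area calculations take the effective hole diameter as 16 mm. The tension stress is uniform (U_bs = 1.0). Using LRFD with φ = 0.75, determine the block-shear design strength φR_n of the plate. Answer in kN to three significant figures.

329 kN

Shear plane L_v = 20 + 3·45 = 155 mm; A_gv = 155 × 14 = 2170 mm².
A_nv = (155 − 3.5·16) × 14 = 1386 mm².
A_nt = (25 − 0.5·16) × 14 = 238 mm².
0.6 F_u A_nv = 341 kN; 0.6 F_y A_gv = 358.1 kN → shear rupture governs the shear term.
R_n = 341 + 1.0 × 410 × 238 / 1000 = 438.5 kN.
Design strength φR_n = 0.75 × 438.5 = 329 kN.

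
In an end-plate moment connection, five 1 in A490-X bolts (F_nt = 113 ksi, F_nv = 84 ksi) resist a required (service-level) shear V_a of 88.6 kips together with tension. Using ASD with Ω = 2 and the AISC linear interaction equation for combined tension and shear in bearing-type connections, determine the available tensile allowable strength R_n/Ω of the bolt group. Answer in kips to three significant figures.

169 kips

A_b = π·1²/4 = 0.7854 in²; f_rv = 88.6 / (5 × 0.7854) = 22.56 ksi.
F'_nt = 1.3 F_nt − (Ω F_nt / F_nv) f_rv = 1.3·113 − (2·113/84)·22.56 = 86.2 ksi, capped at F_nt → F'_nt = 86.2 ksi.
R_n = F'_nt · A_b · n = 86.2 × 0.7854 × 5 = 338.5 kips.
Allowable strength R_n/Ω = 338.5 / 2 = 169 kips.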